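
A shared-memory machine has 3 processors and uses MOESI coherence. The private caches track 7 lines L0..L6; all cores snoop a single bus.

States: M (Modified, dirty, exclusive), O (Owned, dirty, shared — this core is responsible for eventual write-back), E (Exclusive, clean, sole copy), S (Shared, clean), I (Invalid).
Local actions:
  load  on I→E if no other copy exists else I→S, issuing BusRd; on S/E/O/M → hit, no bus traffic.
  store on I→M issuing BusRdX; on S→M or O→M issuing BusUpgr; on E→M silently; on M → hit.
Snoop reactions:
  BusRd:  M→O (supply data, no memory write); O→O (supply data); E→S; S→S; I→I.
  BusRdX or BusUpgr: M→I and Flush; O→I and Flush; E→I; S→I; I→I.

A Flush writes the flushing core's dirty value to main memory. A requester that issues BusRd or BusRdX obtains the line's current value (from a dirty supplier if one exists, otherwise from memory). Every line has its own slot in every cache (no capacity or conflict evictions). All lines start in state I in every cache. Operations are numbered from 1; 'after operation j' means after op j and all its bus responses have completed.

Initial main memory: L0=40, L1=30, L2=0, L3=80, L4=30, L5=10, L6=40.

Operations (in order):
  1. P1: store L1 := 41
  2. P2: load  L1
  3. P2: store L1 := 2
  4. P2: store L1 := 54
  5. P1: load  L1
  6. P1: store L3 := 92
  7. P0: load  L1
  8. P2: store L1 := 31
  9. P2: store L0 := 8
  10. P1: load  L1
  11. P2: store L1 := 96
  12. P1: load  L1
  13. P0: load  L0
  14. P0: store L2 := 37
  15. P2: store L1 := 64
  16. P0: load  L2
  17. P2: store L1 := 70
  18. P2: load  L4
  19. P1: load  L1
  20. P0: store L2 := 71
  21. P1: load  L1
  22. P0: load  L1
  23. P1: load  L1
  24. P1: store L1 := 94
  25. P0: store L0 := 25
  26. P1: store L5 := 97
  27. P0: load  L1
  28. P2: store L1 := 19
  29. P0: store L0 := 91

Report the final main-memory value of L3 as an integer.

1. P1: store L1 := 41  bus=[BusRdX]  L1: P0=I P1=M P2=I  mem[L1]=30
2. P2: load  L1  bus=[BusRd]  L1: P0=I P1=O P2=S  mem[L1]=30
3. P2: store L1 := 2  bus=[BusUpgr,Flush]  L1: P0=I P1=I P2=M  mem[L1]=41
4. P2: store L1 := 54  bus=[-]  L1: P0=I P1=I P2=M  mem[L1]=41
5. P1: load  L1  bus=[BusRd]  L1: P0=I P1=S P2=O  mem[L1]=41
6. P1: store L3 := 92  bus=[BusRdX]  L3: P0=I P1=M P2=I  mem[L3]=80
7. P0: load  L1  bus=[BusRd]  L1: P0=S P1=S P2=O  mem[L1]=41
8. P2: store L1 := 31  bus=[BusUpgr]  L1: P0=I P1=I P2=M  mem[L1]=41
9. P2: store L0 := 8  bus=[BusRdX]  L0: P0=I P1=I P2=M  mem[L0]=40
10. P1: load  L1  bus=[BusRd]  L1: P0=I P1=S P2=O  mem[L1]=41
11. P2: store L1 := 96  bus=[BusUpgr]  L1: P0=I P1=I P2=M  mem[L1]=41
12. P1: load  L1  bus=[BusRd]  L1: P0=I P1=S P2=O  mem[L1]=41
13. P0: load  L0  bus=[BusRd]  L0: P0=S P1=I P2=O  mem[L0]=40
14. P0: store L2 := 37  bus=[BusRdX]  L2: P0=M P1=I P2=I  mem[L2]=0
15. P2: store L1 := 64  bus=[BusUpgr]  L1: P0=I P1=I P2=M  mem[L1]=41
16. P0: load  L2  bus=[-]  L2: P0=M P1=I P2=I  mem[L2]=0
17. P2: store L1 := 70  bus=[-]  L1: P0=I P1=I P2=M  mem[L1]=41
18. P2: load  L4  bus=[BusRd]  L4: P0=I P1=I P2=E  mem[L4]=30
19. P1: load  L1  bus=[BusRd]  L1: P0=I P1=S P2=O  mem[L1]=41
20. P0: store L2 := 71  bus=[-]  L2: P0=M P1=I P2=I  mem[L2]=0
21. P1: load  L1  bus=[-]  L1: P0=I P1=S P2=O  mem[L1]=41
22. P0: load  L1  bus=[BusRd]  L1: P0=S P1=S P2=O  mem[L1]=41
23. P1: load  L1  bus=[-]  L1: P0=S P1=S P2=O  mem[L1]=41
24. P1: store L1 := 94  bus=[BusUpgr,Flush]  L1: P0=I P1=M P2=I  mem[L1]=70
25. P0: store L0 := 25  bus=[BusUpgr,Flush]  L0: P0=M P1=I P2=I  mem[L0]=8
26. P1: store L5 := 97  bus=[BusRdX]  L5: P0=I P1=M P2=I  mem[L5]=10
27. P0: load  L1  bus=[BusRd]  L1: P0=S P1=O P2=I  mem[L1]=70
28. P2: store L1 := 19  bus=[BusRdX,Flush]  L1: P0=I P1=I P2=M  mem[L1]=94
29. P0: store L0 := 91  bus=[-]  L0: P0=M P1=I P2=I  mem[L0]=8

memory[L3] = 80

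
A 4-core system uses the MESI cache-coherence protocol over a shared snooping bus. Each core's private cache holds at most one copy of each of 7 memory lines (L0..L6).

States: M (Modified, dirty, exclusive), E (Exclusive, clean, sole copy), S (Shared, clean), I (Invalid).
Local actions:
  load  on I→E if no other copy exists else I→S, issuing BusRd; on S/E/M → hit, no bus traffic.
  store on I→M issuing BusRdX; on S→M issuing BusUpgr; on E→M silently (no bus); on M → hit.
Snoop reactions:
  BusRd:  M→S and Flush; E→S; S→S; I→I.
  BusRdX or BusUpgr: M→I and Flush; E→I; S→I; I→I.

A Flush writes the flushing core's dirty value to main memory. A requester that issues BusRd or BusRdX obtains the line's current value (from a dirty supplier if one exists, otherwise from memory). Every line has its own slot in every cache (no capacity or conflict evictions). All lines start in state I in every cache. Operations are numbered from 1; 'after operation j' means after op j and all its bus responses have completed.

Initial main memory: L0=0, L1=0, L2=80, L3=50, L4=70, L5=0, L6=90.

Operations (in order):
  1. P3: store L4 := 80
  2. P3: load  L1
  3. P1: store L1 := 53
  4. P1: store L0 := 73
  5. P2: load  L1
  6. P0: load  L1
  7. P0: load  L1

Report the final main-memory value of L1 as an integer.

  op1 P3: store L4 := 80 → I/I/I/M on L4; bus BusRdX; mem=70
  op2 P3: load  L1 → I/I/I/E on L1; bus BusRd; mem=0
  op3 P1: store L1 := 53 → I/M/I/I on L1; bus BusRdX; mem=0
  op4 P1: store L0 := 73 → I/M/I/I on L0; bus BusRdX; mem=0
  op5 P2: load  L1 → I/S/S/I on L1; bus BusRd Flush; mem=53
  op6 P0: load  L1 → S/S/S/I on L1; bus BusRd; mem=53
  op7 P0: load  L1 → S/S/S/I on L1; bus (none); mem=53

memory[L1] = 53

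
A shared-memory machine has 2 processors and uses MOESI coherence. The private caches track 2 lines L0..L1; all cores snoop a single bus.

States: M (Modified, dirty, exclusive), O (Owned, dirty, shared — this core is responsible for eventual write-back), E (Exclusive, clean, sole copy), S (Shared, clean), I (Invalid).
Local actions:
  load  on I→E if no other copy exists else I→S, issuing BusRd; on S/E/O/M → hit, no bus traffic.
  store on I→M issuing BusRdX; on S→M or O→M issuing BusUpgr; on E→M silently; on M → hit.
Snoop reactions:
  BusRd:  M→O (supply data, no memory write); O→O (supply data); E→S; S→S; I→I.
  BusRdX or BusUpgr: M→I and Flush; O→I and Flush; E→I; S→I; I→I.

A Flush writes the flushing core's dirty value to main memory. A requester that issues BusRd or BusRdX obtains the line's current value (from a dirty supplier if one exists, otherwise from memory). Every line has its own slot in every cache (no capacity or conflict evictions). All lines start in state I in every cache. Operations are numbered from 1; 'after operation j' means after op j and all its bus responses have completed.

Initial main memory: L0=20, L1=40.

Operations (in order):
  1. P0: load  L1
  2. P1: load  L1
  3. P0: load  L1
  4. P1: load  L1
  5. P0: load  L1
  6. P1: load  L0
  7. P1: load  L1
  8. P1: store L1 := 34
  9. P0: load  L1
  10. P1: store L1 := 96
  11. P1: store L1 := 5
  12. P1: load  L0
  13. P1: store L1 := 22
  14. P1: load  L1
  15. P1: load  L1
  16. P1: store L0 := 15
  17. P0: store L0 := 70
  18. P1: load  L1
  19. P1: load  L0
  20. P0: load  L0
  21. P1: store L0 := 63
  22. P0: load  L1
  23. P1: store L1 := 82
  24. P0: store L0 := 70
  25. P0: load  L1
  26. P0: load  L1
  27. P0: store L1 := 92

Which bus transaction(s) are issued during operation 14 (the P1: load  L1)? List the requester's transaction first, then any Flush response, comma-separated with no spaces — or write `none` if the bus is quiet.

1. P0: load  L1  bus=[BusRd]  L1: P0=E P1=I  mem[L1]=40
2. P1: load  L1  bus=[BusRd]  L1: P0=S P1=S  mem[L1]=40
3. P0: load  L1  bus=[-]  L1: P0=S P1=S  mem[L1]=40
4. P1: load  L1  bus=[-]  L1: P0=S P1=S  mem[L1]=40
5. P0: load  L1  bus=[-]  L1: P0=S P1=S  mem[L1]=40
6. P1: load  L0  bus=[BusRd]  L0: P0=I P1=E  mem[L0]=20
7. P1: load  L1  bus=[-]  L1: P0=S P1=S  mem[L1]=40
8. P1: store L1 := 34  bus=[BusUpgr]  L1: P0=I P1=M  mem[L1]=40
9. P0: load  L1  bus=[BusRd]  L1: P0=S P1=O  mem[L1]=40
10. P1: store L1 := 96  bus=[BusUpgr]  L1: P0=I P1=M  mem[L1]=40
11. P1: store L1 := 5  bus=[-]  L1: P0=I P1=M  mem[L1]=40
12. P1: load  L0  bus=[-]  L0: P0=I P1=E  mem[L0]=20
13. P1: store L1 := 22  bus=[-]  L1: P0=I P1=M  mem[L1]=40
14. P1: load  L1  bus=[-]  L1: P0=I P1=M  mem[L1]=40
15. P1: load  L1  bus=[-]  L1: P0=I P1=M  mem[L1]=40
16. P1: store L0 := 15  bus=[-]  L0: P0=I P1=M  mem[L0]=20
17. P0: store L0 := 70  bus=[BusRdX,Flush]  L0: P0=M P1=I  mem[L0]=15
18. P1: load  L1  bus=[-]  L1: P0=I P1=M  mem[L1]=40
19. P1: load  L0  bus=[BusRd]  L0: P0=O P1=S  mem[L0]=15
20. P0: load  L0  bus=[-]  L0: P0=O P1=S  mem[L0]=15
21. P1: store L0 := 63  bus=[BusUpgr,Flush]  L0: P0=I P1=M  mem[L0]=70
22. P0: load  L1  bus=[BusRd]  L1: P0=S P1=O  mem[L1]=40
23. P1: store L1 := 82  bus=[BusUpgr]  L1: P0=I P1=M  mem[L1]=40
24. P0: store L0 := 70  bus=[BusRdX,Flush]  L0: P0=M P1=I  mem[L0]=63
25. P0: load  L1  bus=[BusRd]  L1: P0=S P1=O  mem[L1]=40
26. P0: load  L1  bus=[-]  L1: P0=S P1=O  mem[L1]=40
27. P0: store L1 := 92  bus=[BusUpgr,Flush]  L1: P0=M P1=I  mem[L1]=82

bus = none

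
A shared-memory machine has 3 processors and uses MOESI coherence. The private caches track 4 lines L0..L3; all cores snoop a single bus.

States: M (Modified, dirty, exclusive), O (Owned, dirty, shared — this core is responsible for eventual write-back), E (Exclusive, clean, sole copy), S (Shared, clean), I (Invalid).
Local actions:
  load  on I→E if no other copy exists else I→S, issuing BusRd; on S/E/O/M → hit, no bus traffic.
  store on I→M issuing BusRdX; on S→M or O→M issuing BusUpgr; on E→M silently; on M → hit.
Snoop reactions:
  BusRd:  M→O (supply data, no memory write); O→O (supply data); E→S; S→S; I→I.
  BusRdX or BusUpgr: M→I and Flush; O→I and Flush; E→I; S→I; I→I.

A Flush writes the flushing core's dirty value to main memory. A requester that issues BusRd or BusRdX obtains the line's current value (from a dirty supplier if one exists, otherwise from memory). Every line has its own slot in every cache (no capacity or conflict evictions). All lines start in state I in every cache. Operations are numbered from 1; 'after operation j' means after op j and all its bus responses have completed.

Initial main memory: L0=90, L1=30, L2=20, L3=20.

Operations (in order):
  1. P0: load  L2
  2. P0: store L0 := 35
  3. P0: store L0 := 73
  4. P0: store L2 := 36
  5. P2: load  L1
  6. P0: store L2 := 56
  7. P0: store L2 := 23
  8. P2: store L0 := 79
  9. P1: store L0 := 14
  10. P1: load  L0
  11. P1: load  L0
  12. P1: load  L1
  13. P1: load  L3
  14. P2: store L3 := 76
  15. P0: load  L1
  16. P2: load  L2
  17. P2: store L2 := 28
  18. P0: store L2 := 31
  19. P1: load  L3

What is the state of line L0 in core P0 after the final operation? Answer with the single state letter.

state = I

  op1 P0: load  L2 → E/I/I on L2; bus BusRd; mem=20
  op2 P0: store L0 := 35 → M/I/I on L0; bus BusRdX; mem=90
  op3 P0: store L0 := 73 → M/I/I on L0; bus (none); mem=90
  op4 P0: store L2 := 36 → M/I/I on L2; bus (none); mem=20
  op5 P2: load  L1 → I/I/E on L1; bus BusRd; mem=30
  op6 P0: store L2 := 56 → M/I/I on L2; bus (none); mem=20
  op7 P0: store L2 := 23 → M/I/I on L2; bus (none); mem=20
  op8 P2: store L0 := 79 → I/I/M on L0; bus BusRdX Flush; mem=73
  op9 P1: store L0 := 14 → I/M/I on L0; bus BusRdX Flush; mem=79
  op10 P1: load  L0 → I/M/I on L0; bus (none); mem=79
  op11 P1: load  L0 → I/M/I on L0; bus (none); mem=79
  op12 P1: load  L1 → I/S/S on L1; bus BusRd; mem=30
  op13 P1: load  L3 → I/E/I on L3; bus BusRd; mem=20
  op14 P2: store L3 := 76 → I/I/M on L3; bus BusRdX; mem=20
  op15 P0: load  L1 → S/S/S on L1; bus BusRd; mem=30
  op16 P2: load  L2 → O/I/S on L2; bus BusRd; mem=20
  op17 P2: store L2 := 28 → I/I/M on L2; bus BusUpgr Flush; mem=23
  op18 P0: store L2 := 31 → M/I/I on L2; bus BusRdX Flush; mem=28
  op19 P1: load  L3 → I/S/O on L3; bus BusRd; mem=20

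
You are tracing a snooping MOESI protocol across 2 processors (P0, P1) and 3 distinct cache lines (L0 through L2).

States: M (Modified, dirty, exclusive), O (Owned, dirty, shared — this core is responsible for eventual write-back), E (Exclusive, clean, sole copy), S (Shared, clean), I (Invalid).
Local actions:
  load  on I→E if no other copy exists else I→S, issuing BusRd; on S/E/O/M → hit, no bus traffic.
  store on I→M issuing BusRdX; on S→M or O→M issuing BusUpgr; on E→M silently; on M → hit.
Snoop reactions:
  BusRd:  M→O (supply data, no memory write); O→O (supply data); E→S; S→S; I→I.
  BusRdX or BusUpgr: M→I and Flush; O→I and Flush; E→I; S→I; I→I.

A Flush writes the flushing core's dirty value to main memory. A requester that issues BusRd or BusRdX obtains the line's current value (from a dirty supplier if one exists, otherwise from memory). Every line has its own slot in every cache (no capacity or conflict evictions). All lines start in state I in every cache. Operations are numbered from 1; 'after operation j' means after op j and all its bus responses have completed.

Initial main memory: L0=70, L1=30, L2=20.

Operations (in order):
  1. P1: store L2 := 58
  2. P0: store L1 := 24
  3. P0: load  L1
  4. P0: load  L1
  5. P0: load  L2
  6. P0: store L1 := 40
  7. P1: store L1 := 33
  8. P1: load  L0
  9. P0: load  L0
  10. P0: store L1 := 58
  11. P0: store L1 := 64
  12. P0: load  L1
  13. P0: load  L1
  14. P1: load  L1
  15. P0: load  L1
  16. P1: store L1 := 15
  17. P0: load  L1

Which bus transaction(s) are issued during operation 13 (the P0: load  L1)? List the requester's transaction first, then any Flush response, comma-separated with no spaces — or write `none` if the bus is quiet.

bus = none

1. P1: store L2 := 58  bus=[BusRdX]  L2: P0=I P1=M  mem[L2]=20
2. P0: store L1 := 24  bus=[BusRdX]  L1: P0=M P1=I  mem[L1]=30
3. P0: load  L1  bus=[-]  L1: P0=M P1=I  mem[L1]=30
4. P0: load  L1  bus=[-]  L1: P0=M P1=I  mem[L1]=30
5. P0: load  L2  bus=[BusRd]  L2: P0=S P1=O  mem[L2]=20
6. P0: store L1 := 40  bus=[-]  L1: P0=M P1=I  mem[L1]=30
7. P1: store L1 := 33  bus=[BusRdX,Flush]  L1: P0=I P1=M  mem[L1]=40
8. P1: load  L0  bus=[BusRd]  L0: P0=I P1=E  mem[L0]=70
9. P0: load  L0  bus=[BusRd]  L0: P0=S P1=S  mem[L0]=70
10. P0: store L1 := 58  bus=[BusRdX,Flush]  L1: P0=M P1=I  mem[L1]=33
11. P0: store L1 := 64  bus=[-]  L1: P0=M P1=I  mem[L1]=33
12. P0: load  L1  bus=[-]  L1: P0=M P1=I  mem[L1]=33
13. P0: load  L1  bus=[-]  L1: P0=M P1=I  mem[L1]=33
14. P1: load  L1  bus=[BusRd]  L1: P0=O P1=S  mem[L1]=33
15. P0: load  L1  bus=[-]  L1: P0=O P1=S  mem[L1]=33
16. P1: store L1 := 15  bus=[BusUpgr,Flush]  L1: P0=I P1=M  mem[L1]=64
17. P0: load  L1  bus=[BusRd]  L1: P0=S P1=O  mem[L1]=64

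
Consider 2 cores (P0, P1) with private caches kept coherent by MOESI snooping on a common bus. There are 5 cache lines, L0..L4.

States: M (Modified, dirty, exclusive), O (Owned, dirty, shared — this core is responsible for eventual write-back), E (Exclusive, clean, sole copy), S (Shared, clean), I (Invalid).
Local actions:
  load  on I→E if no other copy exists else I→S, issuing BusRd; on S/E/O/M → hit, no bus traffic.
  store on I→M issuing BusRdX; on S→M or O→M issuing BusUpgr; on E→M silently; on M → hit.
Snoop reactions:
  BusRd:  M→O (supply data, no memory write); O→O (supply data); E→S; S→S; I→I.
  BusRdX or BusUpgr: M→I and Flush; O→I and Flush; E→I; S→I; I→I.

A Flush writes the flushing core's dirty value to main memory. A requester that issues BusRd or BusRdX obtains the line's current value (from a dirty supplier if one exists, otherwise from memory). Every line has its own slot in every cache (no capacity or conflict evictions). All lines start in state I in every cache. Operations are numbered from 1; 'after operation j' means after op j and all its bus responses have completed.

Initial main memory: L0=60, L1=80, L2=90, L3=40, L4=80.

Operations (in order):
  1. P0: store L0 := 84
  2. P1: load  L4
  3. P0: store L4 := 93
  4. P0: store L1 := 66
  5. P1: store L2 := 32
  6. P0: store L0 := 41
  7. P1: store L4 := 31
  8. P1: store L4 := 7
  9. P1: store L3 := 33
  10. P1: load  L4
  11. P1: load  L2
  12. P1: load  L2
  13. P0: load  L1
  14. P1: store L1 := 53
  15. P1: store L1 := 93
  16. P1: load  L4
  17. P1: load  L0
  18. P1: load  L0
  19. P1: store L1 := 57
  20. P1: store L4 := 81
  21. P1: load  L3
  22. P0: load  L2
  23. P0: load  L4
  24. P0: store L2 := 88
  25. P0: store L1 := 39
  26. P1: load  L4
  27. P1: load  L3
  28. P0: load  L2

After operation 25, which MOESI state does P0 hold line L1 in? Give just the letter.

state = M

[1] P0: store L0 := 84 | P0:M(84), P1:I | bus: BusRdX
[2] P1: load  L4 | P0:I, P1:E(80) | bus: BusRd
[3] P0: store L4 := 93 | P0:M(93), P1:I | bus: BusRdX
[4] P0: store L1 := 66 | P0:M(66), P1:I | bus: BusRdX
[5] P1: store L2 := 32 | P0:I, P1:M(32) | bus: BusRdX
[6] P0: store L0 := 41 | P0:M(41), P1:I | bus: none
[7] P1: store L4 := 31 | P0:I, P1:M(31) | bus: BusRdX,Flush
[8] P1: store L4 := 7 | P0:I, P1:M(7) | bus: none
[9] P1: store L3 := 33 | P0:I, P1:M(33) | bus: BusRdX
[10] P1: load  L4 | P0:I, P1:M(7) | bus: none
[11] P1: load  L2 | P0:I, P1:M(32) | bus: none
[12] P1: load  L2 | P0:I, P1:M(32) | bus: none
[13] P0: load  L1 | P0:M(66), P1:I | bus: none
[14] P1: store L1 := 53 | P0:I, P1:M(53) | bus: BusRdX,Flush
[15] P1: store L1 := 93 | P0:I, P1:M(93) | bus: none
[16] P1: load  L4 | P0:I, P1:M(7) | bus: none
[17] P1: load  L0 | P0:O(41), P1:S(41) | bus: BusRd
[18] P1: load  L0 | P0:O(41), P1:S(41) | bus: none
[19] P1: store L1 := 57 | P0:I, P1:M(57) | bus: none
[20] P1: store L4 := 81 | P0:I, P1:M(81) | bus: none
[21] P1: load  L3 | P0:I, P1:M(33) | bus: none
[22] P0: load  L2 | P0:S(32), P1:O(32) | bus: BusRd
[23] P0: load  L4 | P0:S(81), P1:O(81) | bus: BusRd
[24] P0: store L2 := 88 | P0:M(88), P1:I | bus: BusUpgr,Flush
[25] P0: store L1 := 39 | P0:M(39), P1:I | bus: BusRdX,Flush
[26] P1: load  L4 | P0:S(81), P1:O(81) | bus: none
[27] P1: load  L3 | P0:I, P1:M(33) | bus: none
[28] P0: load  L2 | P0:M(88), P1:I | bus: none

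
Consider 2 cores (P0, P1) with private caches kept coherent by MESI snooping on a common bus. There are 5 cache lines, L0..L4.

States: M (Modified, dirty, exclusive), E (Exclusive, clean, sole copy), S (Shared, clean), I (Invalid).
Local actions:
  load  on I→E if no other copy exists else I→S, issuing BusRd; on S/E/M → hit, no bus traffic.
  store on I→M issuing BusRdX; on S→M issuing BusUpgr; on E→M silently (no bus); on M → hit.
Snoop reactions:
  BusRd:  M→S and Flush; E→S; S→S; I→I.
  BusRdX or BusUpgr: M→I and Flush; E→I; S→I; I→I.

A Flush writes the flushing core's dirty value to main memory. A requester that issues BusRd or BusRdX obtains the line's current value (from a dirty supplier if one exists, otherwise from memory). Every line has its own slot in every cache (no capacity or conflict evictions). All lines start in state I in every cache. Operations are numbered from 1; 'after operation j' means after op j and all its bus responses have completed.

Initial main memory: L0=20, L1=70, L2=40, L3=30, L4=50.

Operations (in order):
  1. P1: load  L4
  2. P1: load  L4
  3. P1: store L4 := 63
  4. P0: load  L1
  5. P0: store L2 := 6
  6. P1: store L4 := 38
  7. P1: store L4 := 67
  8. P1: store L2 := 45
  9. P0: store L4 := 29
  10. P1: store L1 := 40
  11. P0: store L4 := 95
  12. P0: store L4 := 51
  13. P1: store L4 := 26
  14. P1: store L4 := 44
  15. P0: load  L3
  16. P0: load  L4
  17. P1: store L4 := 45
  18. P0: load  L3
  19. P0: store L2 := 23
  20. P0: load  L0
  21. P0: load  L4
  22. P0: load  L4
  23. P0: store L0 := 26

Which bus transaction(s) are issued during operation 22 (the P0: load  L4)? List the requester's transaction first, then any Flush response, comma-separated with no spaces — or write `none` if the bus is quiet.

bus = none

[1] P1: load  L4 | P0:I, P1:E(50) | bus: BusRd
[2] P1: load  L4 | P0:I, P1:E(50) | bus: none
[3] P1: store L4 := 63 | P0:I, P1:M(63) | bus: none
[4] P0: load  L1 | P0:E(70), P1:I | bus: BusRd
[5] P0: store L2 := 6 | P0:M(6), P1:I | bus: BusRdX
[6] P1: store L4 := 38 | P0:I, P1:M(38) | bus: none
[7] P1: store L4 := 67 | P0:I, P1:M(67) | bus: none
[8] P1: store L2 := 45 | P0:I, P1:M(45) | bus: BusRdX,Flush
[9] P0: store L4 := 29 | P0:M(29), P1:I | bus: BusRdX,Flush
[10] P1: store L1 := 40 | P0:I, P1:M(40) | bus: BusRdX
[11] P0: store L4 := 95 | P0:M(95), P1:I | bus: none
[12] P0: store L4 := 51 | P0:M(51), P1:I | bus: none
[13] P1: store L4 := 26 | P0:I, P1:M(26) | bus: BusRdX,Flush
[14] P1: store L4 := 44 | P0:I, P1:M(44) | bus: none
[15] P0: load  L3 | P0:E(30), P1:I | bus: BusRd
[16] P0: load  L4 | P0:S(44), P1:S(44) | bus: BusRd,Flush
[17] P1: store L4 := 45 | P0:I, P1:M(45) | bus: BusUpgr
[18] P0: load  L3 | P0:E(30), P1:I | bus: none
[19] P0: store L2 := 23 | P0:M(23), P1:I | bus: BusRdX,Flush
[20] P0: load  L0 | P0:E(20), P1:I | bus: BusRd
[21] P0: load  L4 | P0:S(45), P1:S(45) | bus: BusRd,Flush
[22] P0: load  L4 | P0:S(45), P1:S(45) | bus: none
[23] P0: store L0 := 26 | P0:M(26), P1:I | bus: none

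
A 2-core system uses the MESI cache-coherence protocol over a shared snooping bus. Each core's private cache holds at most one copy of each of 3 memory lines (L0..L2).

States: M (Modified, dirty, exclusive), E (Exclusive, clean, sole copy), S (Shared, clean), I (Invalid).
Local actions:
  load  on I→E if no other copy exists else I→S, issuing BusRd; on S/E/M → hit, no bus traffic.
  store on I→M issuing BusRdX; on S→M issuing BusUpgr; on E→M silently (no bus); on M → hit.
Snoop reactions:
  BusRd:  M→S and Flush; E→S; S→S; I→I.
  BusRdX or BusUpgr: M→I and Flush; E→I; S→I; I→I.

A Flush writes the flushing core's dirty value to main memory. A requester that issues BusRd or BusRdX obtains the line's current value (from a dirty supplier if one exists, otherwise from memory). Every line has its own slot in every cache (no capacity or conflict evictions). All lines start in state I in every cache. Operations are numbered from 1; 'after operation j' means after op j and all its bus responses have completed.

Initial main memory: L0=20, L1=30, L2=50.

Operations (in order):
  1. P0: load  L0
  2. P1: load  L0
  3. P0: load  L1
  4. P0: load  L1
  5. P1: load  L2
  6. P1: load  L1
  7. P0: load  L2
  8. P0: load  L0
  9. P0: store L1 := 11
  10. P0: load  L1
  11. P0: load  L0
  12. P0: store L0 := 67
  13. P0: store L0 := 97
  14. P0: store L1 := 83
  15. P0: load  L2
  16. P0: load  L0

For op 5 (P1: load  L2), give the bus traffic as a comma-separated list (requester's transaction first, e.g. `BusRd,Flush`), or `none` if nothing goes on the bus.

bus = BusRd

  op1 P0: load  L0 → E/I on L0; bus BusRd; mem=20
  op2 P1: load  L0 → S/S on L0; bus BusRd; mem=20
  op3 P0: load  L1 → E/I on L1; bus BusRd; mem=30
  op4 P0: load  L1 → E/I on L1; bus (none); mem=30
  op5 P1: load  L2 → I/E on L2; bus BusRd; mem=50
  op6 P1: load  L1 → S/S on L1; bus BusRd; mem=30
  op7 P0: load  L2 → S/S on L2; bus BusRd; mem=50
  op8 P0: load  L0 → S/S on L0; bus (none); mem=20
  op9 P0: store L1 := 11 → M/I on L1; bus BusUpgr; mem=30
  op10 P0: load  L1 → M/I on L1; bus (none); mem=30
  op11 P0: load  L0 → S/S on L0; bus (none); mem=20
  op12 P0: store L0 := 67 → M/I on L0; bus BusUpgr; mem=20
  op13 P0: store L0 := 97 → M/I on L0; bus (none); mem=20
  op14 P0: store L1 := 83 → M/I on L1; bus (none); mem=30
  op15 P0: load  L2 → S/S on L2; bus (none); mem=50
  op16 P0: load  L0 → M/I on L0; bus (none); mem=20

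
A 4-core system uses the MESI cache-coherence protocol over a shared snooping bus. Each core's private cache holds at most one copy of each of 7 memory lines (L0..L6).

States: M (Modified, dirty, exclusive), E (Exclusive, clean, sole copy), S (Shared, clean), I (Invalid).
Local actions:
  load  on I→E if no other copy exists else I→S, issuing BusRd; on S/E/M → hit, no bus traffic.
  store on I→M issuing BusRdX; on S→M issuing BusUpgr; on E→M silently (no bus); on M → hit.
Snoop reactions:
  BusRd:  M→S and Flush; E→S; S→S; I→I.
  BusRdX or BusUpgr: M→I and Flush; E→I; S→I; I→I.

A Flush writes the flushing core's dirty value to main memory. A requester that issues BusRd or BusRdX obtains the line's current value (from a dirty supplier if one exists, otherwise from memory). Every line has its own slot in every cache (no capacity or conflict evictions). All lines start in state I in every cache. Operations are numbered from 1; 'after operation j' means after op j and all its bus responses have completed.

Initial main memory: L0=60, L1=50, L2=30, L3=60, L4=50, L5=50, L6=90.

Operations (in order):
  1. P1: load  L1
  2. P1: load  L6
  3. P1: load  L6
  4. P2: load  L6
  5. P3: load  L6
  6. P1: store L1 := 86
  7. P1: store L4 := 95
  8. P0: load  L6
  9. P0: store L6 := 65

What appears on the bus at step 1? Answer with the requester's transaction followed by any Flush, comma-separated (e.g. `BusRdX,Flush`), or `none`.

1. P1: load  L1  bus=[BusRd]  L1: P0=I P1=E P2=I P3=I  mem[L1]=50
2. P1: load  L6  bus=[BusRd]  L6: P0=I P1=E P2=I P3=I  mem[L6]=90
3. P1: load  L6  bus=[-]  L6: P0=I P1=E P2=I P3=I  mem[L6]=90
4. P2: load  L6  bus=[BusRd]  L6: P0=I P1=S P2=S P3=I  mem[L6]=90
5. P3: load  L6  bus=[BusRd]  L6: P0=I P1=S P2=S P3=S  mem[L6]=90
6. P1: store L1 := 86  bus=[-]  L1: P0=I P1=M P2=I P3=I  mem[L1]=50
7. P1: store L4 := 95  bus=[BusRdX]  L4: P0=I P1=M P2=I P3=I  mem[L4]=50
8. P0: load  L6  bus=[BusRd]  L6: P0=S P1=S P2=S P3=S  mem[L6]=90
9. P0: store L6 := 65  bus=[BusUpgr]  L6: P0=M P1=I P2=I P3=I  mem[L6]=90

bus = BusRd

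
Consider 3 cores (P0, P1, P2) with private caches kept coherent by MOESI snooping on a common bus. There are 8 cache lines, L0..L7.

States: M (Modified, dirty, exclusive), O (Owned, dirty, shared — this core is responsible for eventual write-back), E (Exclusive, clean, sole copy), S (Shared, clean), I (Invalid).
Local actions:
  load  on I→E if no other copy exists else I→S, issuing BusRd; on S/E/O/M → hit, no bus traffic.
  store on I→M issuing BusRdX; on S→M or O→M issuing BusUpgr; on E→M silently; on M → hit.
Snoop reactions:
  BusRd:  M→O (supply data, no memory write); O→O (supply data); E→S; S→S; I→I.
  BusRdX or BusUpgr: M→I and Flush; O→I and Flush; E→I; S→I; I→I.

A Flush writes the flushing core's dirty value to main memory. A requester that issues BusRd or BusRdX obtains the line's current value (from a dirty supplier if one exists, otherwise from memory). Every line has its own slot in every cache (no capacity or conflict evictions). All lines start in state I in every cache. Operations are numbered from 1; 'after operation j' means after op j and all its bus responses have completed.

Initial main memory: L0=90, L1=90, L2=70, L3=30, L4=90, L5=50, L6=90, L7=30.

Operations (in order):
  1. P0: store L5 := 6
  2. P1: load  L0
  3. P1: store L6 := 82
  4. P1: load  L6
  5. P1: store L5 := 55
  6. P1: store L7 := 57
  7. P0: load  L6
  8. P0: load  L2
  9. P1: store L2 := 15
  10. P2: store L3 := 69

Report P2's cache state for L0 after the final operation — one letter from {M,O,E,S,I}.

state = I

step 1: P0: store L5 := 6  ⟶  MII  (L5)  txn=BusRdX  M[L5]=50
step 2: P1: load  L0  ⟶  IEI  (L0)  txn=BusRd  M[L0]=90
step 3: P1: store L6 := 82  ⟶  IMI  (L6)  txn=BusRdX  M[L6]=90
step 4: P1: load  L6  ⟶  IMI  (L6)  txn=∅  M[L6]=90
step 5: P1: store L5 := 55  ⟶  IMI  (L5)  txn=BusRdX+Flush  M[L5]=6
step 6: P1: store L7 := 57  ⟶  IMI  (L7)  txn=BusRdX  M[L7]=30
step 7: P0: load  L6  ⟶  SOI  (L6)  txn=BusRd  M[L6]=90
step 8: P0: load  L2  ⟶  EII  (L2)  txn=BusRd  M[L2]=70
step 9: P1: store L2 := 15  ⟶  IMI  (L2)  txn=BusRdX  M[L2]=70
step 10: P2: store L3 := 69  ⟶  IIM  (L3)  txn=BusRdX  M[L3]=30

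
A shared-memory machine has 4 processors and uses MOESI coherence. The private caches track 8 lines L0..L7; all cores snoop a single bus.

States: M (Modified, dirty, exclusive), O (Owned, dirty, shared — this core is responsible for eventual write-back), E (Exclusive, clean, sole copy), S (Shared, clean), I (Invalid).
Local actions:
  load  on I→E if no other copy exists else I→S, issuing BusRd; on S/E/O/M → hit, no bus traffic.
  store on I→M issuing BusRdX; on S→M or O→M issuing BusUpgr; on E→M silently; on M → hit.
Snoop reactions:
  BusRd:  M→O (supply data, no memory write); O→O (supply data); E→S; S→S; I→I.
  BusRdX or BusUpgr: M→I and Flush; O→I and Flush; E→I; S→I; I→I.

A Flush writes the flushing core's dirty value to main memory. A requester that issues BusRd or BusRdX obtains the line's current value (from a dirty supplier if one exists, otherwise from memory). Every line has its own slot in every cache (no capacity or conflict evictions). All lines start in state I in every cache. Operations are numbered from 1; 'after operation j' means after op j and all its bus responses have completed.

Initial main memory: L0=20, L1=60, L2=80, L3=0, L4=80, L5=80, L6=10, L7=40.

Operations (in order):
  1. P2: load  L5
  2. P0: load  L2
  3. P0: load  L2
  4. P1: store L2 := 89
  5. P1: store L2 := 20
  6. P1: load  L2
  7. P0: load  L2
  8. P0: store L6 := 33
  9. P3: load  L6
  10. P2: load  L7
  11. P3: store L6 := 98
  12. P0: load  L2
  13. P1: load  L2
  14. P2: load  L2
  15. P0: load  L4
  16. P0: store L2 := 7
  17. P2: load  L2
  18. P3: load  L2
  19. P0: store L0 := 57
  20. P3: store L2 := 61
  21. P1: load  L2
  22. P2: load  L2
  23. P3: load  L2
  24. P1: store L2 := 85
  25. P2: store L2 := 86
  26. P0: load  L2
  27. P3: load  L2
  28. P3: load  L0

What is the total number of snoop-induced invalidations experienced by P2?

step 1: P2: load  L5  ⟶  IIEI  (L5)  txn=BusRd  M[L5]=80
step 2: P0: load  L2  ⟶  EIII  (L2)  txn=BusRd  M[L2]=80
step 3: P0: load  L2  ⟶  EIII  (L2)  txn=∅  M[L2]=80
step 4: P1: store L2 := 89  ⟶  IMII  (L2)  txn=BusRdX  M[L2]=80
step 5: P1: store L2 := 20  ⟶  IMII  (L2)  txn=∅  M[L2]=80
step 6: P1: load  L2  ⟶  IMII  (L2)  txn=∅  M[L2]=80
step 7: P0: load  L2  ⟶  SOII  (L2)  txn=BusRd  M[L2]=80
step 8: P0: store L6 := 33  ⟶  MIII  (L6)  txn=BusRdX  M[L6]=10
step 9: P3: load  L6  ⟶  OIIS  (L6)  txn=BusRd  M[L6]=10
step 10: P2: load  L7  ⟶  IIEI  (L7)  txn=BusRd  M[L7]=40
step 11: P3: store L6 := 98  ⟶  IIIM  (L6)  txn=BusUpgr+Flush  M[L6]=33
step 12: P0: load  L2  ⟶  SOII  (L2)  txn=∅  M[L2]=80
step 13: P1: load  L2  ⟶  SOII  (L2)  txn=∅  M[L2]=80
step 14: P2: load  L2  ⟶  SOSI  (L2)  txn=BusRd  M[L2]=80
step 15: P0: load  L4  ⟶  EIII  (L4)  txn=BusRd  M[L4]=80
step 16: P0: store L2 := 7  ⟶  MIII  (L2)  txn=BusUpgr+Flush  M[L2]=20
step 17: P2: load  L2  ⟶  OISI  (L2)  txn=BusRd  M[L2]=20
step 18: P3: load  L2  ⟶  OISS  (L2)  txn=BusRd  M[L2]=20
step 19: P0: store L0 := 57  ⟶  MIII  (L0)  txn=BusRdX  M[L0]=20
step 20: P3: store L2 := 61  ⟶  IIIM  (L2)  txn=BusUpgr+Flush  M[L2]=7
step 21: P1: load  L2  ⟶  ISIO  (L2)  txn=BusRd  M[L2]=7
step 22: P2: load  L2  ⟶  ISSO  (L2)  txn=BusRd  M[L2]=7
step 23: P3: load  L2  ⟶  ISSO  (L2)  txn=∅  M[L2]=7
step 24: P1: store L2 := 85  ⟶  IMII  (L2)  txn=BusUpgr+Flush  M[L2]=61
step 25: P2: store L2 := 86  ⟶  IIMI  (L2)  txn=BusRdX+Flush  M[L2]=85
step 26: P0: load  L2  ⟶  SIOI  (L2)  txn=BusRd  M[L2]=85
step 27: P3: load  L2  ⟶  SIOS  (L2)  txn=BusRd  M[L2]=85
step 28: P3: load  L0  ⟶  OIIS  (L0)  txn=BusRd  M[L0]=20

invalidations = 3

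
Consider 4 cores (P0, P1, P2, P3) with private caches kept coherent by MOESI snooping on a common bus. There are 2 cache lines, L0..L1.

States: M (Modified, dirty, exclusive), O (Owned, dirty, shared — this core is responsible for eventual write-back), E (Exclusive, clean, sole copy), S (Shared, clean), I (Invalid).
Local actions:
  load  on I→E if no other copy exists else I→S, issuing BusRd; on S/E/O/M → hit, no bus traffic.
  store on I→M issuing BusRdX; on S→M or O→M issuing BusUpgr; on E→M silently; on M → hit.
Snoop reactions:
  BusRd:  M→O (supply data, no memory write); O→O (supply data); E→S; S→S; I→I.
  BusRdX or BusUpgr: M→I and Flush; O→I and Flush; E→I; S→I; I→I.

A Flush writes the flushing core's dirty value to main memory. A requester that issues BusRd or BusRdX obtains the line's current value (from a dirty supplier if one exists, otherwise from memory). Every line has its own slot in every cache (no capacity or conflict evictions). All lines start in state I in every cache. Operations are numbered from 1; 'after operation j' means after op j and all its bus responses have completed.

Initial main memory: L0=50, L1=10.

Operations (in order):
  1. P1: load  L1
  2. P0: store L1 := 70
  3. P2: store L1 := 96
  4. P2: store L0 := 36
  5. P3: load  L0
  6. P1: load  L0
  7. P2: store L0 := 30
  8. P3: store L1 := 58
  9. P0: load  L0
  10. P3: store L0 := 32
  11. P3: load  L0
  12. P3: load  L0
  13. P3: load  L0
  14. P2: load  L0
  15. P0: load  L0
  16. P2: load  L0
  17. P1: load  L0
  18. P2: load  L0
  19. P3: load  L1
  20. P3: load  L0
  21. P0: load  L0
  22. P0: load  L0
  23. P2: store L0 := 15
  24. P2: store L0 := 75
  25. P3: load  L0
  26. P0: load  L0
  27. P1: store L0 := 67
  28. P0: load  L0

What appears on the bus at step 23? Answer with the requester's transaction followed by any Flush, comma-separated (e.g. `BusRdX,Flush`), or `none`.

[1] P1: load  L1 | P0:I, P1:E(10), P2:I, P3:I | bus: BusRd
[2] P0: store L1 := 70 | P0:M(70), P1:I, P2:I, P3:I | bus: BusRdX
[3] P2: store L1 := 96 | P0:I, P1:I, P2:M(96), P3:I | bus: BusRdX,Flush
[4] P2: store L0 := 36 | P0:I, P1:I, P2:M(36), P3:I | bus: BusRdX
[5] P3: load  L0 | P0:I, P1:I, P2:O(36), P3:S(36) | bus: BusRd
[6] P1: load  L0 | P0:I, P1:S(36), P2:O(36), P3:S(36) | bus: BusRd
[7] P2: store L0 := 30 | P0:I, P1:I, P2:M(30), P3:I | bus: BusUpgr
[8] P3: store L1 := 58 | P0:I, P1:I, P2:I, P3:M(58) | bus: BusRdX,Flush
[9] P0: load  L0 | P0:S(30), P1:I, P2:O(30), P3:I | bus: BusRd
[10] P3: store L0 := 32 | P0:I, P1:I, P2:I, P3:M(32) | bus: BusRdX,Flush
[11] P3: load  L0 | P0:I, P1:I, P2:I, P3:M(32) | bus: none
[12] P3: load  L0 | P0:I, P1:I, P2:I, P3:M(32) | bus: none
[13] P3: load  L0 | P0:I, P1:I, P2:I, P3:M(32) | bus: none
[14] P2: load  L0 | P0:I, P1:I, P2:S(32), P3:O(32) | bus: BusRd
[15] P0: load  L0 | P0:S(32), P1:I, P2:S(32), P3:O(32) | bus: BusRd
[16] P2: load  L0 | P0:S(32), P1:I, P2:S(32), P3:O(32) | bus: none
[17] P1: load  L0 | P0:S(32), P1:S(32), P2:S(32), P3:O(32) | bus: BusRd
[18] P2: load  L0 | P0:S(32), P1:S(32), P2:S(32), P3:O(32) | bus: none
[19] P3: load  L1 | P0:I, P1:I, P2:I, P3:M(58) | bus: none
[20] P3: load  L0 | P0:S(32), P1:S(32), P2:S(32), P3:O(32) | bus: none
[21] P0: load  L0 | P0:S(32), P1:S(32), P2:S(32), P3:O(32) | bus: none
[22] P0: load  L0 | P0:S(32), P1:S(32), P2:S(32), P3:O(32) | bus: none
[23] P2: store L0 := 15 | P0:I, P1:I, P2:M(15), P3:I | bus: BusUpgr,Flush
[24] P2: store L0 := 75 | P0:I, P1:I, P2:M(75), P3:I | bus: none
[25] P3: load  L0 | P0:I, P1:I, P2:O(75), P3:S(75) | bus: BusRd
[26] P0: load  L0 | P0:S(75), P1:I, P2:O(75), P3:S(75) | bus: BusRd
[27] P1: store L0 := 67 | P0:I, P1:M(67), P2:I, P3:I | bus: BusRdX,Flush
[28] P0: load  L0 | P0:S(67), P1:O(67), P2:I, P3:I | bus: BusRd

bus = BusUpgr,Flush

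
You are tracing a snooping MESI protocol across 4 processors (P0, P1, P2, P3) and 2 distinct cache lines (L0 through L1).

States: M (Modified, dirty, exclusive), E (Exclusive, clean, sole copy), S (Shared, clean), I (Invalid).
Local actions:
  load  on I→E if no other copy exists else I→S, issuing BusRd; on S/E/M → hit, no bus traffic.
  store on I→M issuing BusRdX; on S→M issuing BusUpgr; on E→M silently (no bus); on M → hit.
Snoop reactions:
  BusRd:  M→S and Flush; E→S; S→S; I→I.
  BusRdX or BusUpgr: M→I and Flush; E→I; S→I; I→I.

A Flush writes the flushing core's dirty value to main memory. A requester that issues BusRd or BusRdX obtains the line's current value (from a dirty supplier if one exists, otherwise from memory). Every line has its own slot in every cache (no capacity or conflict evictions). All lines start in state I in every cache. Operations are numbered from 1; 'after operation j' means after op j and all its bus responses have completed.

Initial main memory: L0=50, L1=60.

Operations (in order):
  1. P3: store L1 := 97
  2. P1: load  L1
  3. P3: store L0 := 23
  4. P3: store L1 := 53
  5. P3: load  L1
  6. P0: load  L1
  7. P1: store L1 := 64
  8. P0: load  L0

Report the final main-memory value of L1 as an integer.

[1] P3: store L1 := 97 | P0:I, P1:I, P2:I, P3:M(97) | bus: BusRdX
[2] P1: load  L1 | P0:I, P1:S(97), P2:I, P3:S(97) | bus: BusRd,Flush
[3] P3: store L0 := 23 | P0:I, P1:I, P2:I, P3:M(23) | bus: BusRdX
[4] P3: store L1 := 53 | P0:I, P1:I, P2:I, P3:M(53) | bus: BusUpgr
[5] P3: load  L1 | P0:I, P1:I, P2:I, P3:M(53) | bus: none
[6] P0: load  L1 | P0:S(53), P1:I, P2:I, P3:S(53) | bus: BusRd,Flush
[7] P1: store L1 := 64 | P0:I, P1:M(64), P2:I, P3:I | bus: BusRdX
[8] P0: load  L0 | P0:S(23), P1:I, P2:I, P3:S(23) | bus: BusRd,Flush

memory[L1] = 53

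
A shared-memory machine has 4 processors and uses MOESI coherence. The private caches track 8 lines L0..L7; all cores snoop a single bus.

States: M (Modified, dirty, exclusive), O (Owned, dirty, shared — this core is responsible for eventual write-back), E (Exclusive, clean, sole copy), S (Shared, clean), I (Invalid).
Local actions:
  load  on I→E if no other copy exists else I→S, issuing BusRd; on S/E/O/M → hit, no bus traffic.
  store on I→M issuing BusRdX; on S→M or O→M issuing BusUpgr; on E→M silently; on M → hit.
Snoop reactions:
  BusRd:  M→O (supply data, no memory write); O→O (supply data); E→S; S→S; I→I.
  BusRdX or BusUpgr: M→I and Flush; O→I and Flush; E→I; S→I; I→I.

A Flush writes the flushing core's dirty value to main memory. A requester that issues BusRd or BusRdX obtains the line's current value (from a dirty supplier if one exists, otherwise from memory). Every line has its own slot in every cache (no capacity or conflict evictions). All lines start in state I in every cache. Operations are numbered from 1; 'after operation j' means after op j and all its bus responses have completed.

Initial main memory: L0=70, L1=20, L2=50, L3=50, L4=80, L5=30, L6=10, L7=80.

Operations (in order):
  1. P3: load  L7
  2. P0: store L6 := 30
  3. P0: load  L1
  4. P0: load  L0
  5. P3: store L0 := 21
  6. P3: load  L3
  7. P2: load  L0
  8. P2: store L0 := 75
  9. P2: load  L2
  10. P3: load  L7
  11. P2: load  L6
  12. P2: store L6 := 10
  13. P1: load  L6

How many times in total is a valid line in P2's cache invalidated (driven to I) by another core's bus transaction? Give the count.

invalidations = 0

step 1: P3: load  L7  ⟶  IIIE  (L7)  txn=BusRd  M[L7]=80
step 2: P0: store L6 := 30  ⟶  MIII  (L6)  txn=BusRdX  M[L6]=10
step 3: P0: load  L1  ⟶  EIII  (L1)  txn=BusRd  M[L1]=20
step 4: P0: load  L0  ⟶  EIII  (L0)  txn=BusRd  M[L0]=70
step 5: P3: store L0 := 21  ⟶  IIIM  (L0)  txn=BusRdX  M[L0]=70
step 6: P3: load  L3  ⟶  IIIE  (L3)  txn=BusRd  M[L3]=50
step 7: P2: load  L0  ⟶  IISO  (L0)  txn=BusRd  M[L0]=70
step 8: P2: store L0 := 75  ⟶  IIMI  (L0)  txn=BusUpgr+Flush  M[L0]=21
step 9: P2: load  L2  ⟶  IIEI  (L2)  txn=BusRd  M[L2]=50
step 10: P3: load  L7  ⟶  IIIE  (L7)  txn=∅  M[L7]=80
step 11: P2: load  L6  ⟶  OISI  (L6)  txn=BusRd  M[L6]=10
step 12: P2: store L6 := 10  ⟶  IIMI  (L6)  txn=BusUpgr+Flush  M[L6]=30
step 13: P1: load  L6  ⟶  ISOI  (L6)  txn=BusRd  M[L6]=30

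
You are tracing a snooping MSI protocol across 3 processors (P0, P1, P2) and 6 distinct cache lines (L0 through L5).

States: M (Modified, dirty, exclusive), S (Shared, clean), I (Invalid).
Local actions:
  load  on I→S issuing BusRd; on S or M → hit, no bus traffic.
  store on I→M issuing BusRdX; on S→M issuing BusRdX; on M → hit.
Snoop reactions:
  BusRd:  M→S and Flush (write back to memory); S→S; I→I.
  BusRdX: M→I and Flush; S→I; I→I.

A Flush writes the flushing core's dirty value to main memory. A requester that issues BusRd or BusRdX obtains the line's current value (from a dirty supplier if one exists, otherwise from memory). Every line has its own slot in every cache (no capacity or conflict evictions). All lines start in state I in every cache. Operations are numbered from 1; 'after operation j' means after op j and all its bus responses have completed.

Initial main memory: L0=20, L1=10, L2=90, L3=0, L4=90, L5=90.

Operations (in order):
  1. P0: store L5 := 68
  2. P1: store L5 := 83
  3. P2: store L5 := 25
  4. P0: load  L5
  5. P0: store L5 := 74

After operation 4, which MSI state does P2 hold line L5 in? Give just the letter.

state = S

step 1: P0: store L5 := 68  ⟶  MII  (L5)  txn=BusRdX  M[L5]=90
step 2: P1: store L5 := 83  ⟶  IMI  (L5)  txn=BusRdX+Flush  M[L5]=68
step 3: P2: store L5 := 25  ⟶  IIM  (L5)  txn=BusRdX+Flush  M[L5]=83
step 4: P0: load  L5  ⟶  SIS  (L5)  txn=BusRd+Flush  M[L5]=25
step 5: P0: store L5 := 74  ⟶  MII  (L5)  txn=BusRdX  M[L5]=25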